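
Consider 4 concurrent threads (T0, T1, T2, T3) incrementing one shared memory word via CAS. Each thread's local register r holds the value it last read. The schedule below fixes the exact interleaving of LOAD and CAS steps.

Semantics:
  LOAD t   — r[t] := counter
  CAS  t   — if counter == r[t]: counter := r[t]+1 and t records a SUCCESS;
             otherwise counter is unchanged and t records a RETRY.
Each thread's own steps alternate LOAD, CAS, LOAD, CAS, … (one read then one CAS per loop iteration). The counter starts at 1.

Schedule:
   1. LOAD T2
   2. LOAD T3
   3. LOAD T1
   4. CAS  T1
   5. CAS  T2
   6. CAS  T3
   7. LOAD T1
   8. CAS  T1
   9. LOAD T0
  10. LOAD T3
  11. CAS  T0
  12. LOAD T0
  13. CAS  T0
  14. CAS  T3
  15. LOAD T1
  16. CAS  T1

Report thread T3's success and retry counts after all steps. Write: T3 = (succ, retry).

T3 = (0, 2)

1. LOAD T2 → mem=1 r[T2]=1 [LOAD]
2. LOAD T3 → mem=1 r[T3]=1 [LOAD]
3. LOAD T1 → mem=1 r[T1]=1 [LOAD]
4. CAS T1 → mem=2 r[T1]=1 [OK]
5. CAS T2 → mem=2 r[T2]=1 [RETRY]
6. CAS T3 → mem=2 r[T3]=1 [RETRY]
7. LOAD T1 → mem=2 r[T1]=2 [LOAD]
8. CAS T1 → mem=3 r[T1]=2 [OK]
9. LOAD T0 → mem=3 r[T0]=3 [LOAD]
10. LOAD T3 → mem=3 r[T3]=3 [LOAD]
11. CAS T0 → mem=4 r[T0]=3 [OK]
12. LOAD T0 → mem=4 r[T0]=4 [LOAD]
13. CAS T0 → mem=5 r[T0]=4 [OK]
14. CAS T3 → mem=5 r[T3]=3 [RETRY]
15. LOAD T1 → mem=5 r[T1]=5 [LOAD]
16. CAS T1 → mem=6 r[T1]=5 [OK]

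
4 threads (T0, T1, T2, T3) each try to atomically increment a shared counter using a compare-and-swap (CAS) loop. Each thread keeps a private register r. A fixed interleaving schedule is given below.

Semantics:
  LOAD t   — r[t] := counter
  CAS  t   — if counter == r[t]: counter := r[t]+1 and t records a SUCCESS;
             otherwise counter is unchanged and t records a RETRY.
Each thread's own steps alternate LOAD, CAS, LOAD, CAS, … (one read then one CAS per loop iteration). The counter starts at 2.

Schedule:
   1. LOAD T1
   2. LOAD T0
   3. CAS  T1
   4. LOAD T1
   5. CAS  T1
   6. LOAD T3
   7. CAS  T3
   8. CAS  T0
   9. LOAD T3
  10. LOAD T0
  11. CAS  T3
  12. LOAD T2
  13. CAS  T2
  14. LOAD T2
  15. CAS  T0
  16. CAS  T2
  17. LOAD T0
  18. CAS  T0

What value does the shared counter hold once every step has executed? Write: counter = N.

T1 LOAD — after: cnt=2, r=2 — load
T0 LOAD — after: cnt=2, r=2 — load
T1 CAS — after: cnt=3, r=2 — ok
T1 LOAD — after: cnt=3, r=3 — load
T1 CAS — after: cnt=4, r=3 — ok
T3 LOAD — after: cnt=4, r=4 — load
T3 CAS — after: cnt=5, r=4 — ok
T0 CAS — after: cnt=5, r=2 — retry
T3 LOAD — after: cnt=5, r=5 — load
T0 LOAD — after: cnt=5, r=5 — load
T3 CAS — after: cnt=6, r=5 — ok
T2 LOAD — after: cnt=6, r=6 — load
T2 CAS — after: cnt=7, r=6 — ok
T2 LOAD — after: cnt=7, r=7 — load
T0 CAS — after: cnt=7, r=5 — retry
T2 CAS — after: cnt=8, r=7 — ok
T0 LOAD — after: cnt=8, r=8 — load
T0 CAS — after: cnt=9, r=8 — ok

counter = 9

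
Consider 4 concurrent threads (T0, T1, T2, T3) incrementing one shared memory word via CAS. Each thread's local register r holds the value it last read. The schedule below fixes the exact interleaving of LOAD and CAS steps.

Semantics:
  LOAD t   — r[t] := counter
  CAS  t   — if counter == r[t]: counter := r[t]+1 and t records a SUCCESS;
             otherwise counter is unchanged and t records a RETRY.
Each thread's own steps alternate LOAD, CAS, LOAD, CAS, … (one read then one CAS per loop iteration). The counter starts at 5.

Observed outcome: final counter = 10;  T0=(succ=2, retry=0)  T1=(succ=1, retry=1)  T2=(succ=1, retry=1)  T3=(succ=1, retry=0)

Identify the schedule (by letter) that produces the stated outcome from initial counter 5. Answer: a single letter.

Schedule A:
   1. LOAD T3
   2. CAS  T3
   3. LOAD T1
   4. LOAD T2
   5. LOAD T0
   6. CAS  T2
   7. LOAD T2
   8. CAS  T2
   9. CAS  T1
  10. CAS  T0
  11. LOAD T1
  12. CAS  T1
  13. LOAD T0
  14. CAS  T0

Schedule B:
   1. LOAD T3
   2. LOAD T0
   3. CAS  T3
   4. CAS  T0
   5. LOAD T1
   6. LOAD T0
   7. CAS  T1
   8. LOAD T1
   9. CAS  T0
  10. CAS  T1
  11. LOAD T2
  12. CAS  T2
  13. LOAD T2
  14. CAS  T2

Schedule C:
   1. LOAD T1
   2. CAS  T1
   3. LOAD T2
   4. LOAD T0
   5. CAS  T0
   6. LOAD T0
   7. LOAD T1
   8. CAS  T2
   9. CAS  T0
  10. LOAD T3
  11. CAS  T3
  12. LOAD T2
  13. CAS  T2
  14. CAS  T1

Run C:
1. LOAD T1 → mem=5 r[T1]=5 [LOAD]
2. CAS T1 → mem=6 r[T1]=5 [OK]
3. LOAD T2 → mem=6 r[T2]=6 [LOAD]
4. LOAD T0 → mem=6 r[T0]=6 [LOAD]
5. CAS T0 → mem=7 r[T0]=6 [OK]
6. LOAD T0 → mem=7 r[T0]=7 [LOAD]
7. LOAD T1 → mem=7 r[T1]=7 [LOAD]
8. CAS T2 → mem=7 r[T2]=6 [RETRY]
9. CAS T0 → mem=8 r[T0]=7 [OK]
10. LOAD T3 → mem=8 r[T3]=8 [LOAD]
11. CAS T3 → mem=9 r[T3]=8 [OK]
12. LOAD T2 → mem=9 r[T2]=9 [LOAD]
13. CAS T2 → mem=10 r[T2]=9 [OK]
14. CAS T1 → mem=10 r[T1]=7 [RETRY]

C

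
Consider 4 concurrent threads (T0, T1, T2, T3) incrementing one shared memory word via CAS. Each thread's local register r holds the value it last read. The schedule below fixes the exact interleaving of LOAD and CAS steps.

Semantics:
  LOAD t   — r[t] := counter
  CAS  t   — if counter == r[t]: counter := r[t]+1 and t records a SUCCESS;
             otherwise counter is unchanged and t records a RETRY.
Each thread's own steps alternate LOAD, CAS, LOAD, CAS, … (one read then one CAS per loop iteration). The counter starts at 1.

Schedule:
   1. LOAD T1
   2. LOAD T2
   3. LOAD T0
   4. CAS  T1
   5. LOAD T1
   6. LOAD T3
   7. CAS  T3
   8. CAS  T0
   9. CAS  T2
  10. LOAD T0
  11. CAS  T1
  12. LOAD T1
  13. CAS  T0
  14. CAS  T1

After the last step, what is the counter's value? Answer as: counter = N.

step 1: T1 LOAD ⇒ load; ctr=1 reg=1
step 2: T2 LOAD ⇒ load; ctr=1 reg=1
step 3: T0 LOAD ⇒ load; ctr=1 reg=1
step 4: T1 CAS ⇒ ok; ctr=2 reg=1
step 5: T1 LOAD ⇒ load; ctr=2 reg=2
step 6: T3 LOAD ⇒ load; ctr=2 reg=2
step 7: T3 CAS ⇒ ok; ctr=3 reg=2
step 8: T0 CAS ⇒ retry; ctr=3 reg=1
step 9: T2 CAS ⇒ retry; ctr=3 reg=1
step 10: T0 LOAD ⇒ load; ctr=3 reg=3
step 11: T1 CAS ⇒ retry; ctr=3 reg=2
step 12: T1 LOAD ⇒ load; ctr=3 reg=3
step 13: T0 CAS ⇒ ok; ctr=4 reg=3
step 14: T1 CAS ⇒ retry; ctr=4 reg=3

counter = 4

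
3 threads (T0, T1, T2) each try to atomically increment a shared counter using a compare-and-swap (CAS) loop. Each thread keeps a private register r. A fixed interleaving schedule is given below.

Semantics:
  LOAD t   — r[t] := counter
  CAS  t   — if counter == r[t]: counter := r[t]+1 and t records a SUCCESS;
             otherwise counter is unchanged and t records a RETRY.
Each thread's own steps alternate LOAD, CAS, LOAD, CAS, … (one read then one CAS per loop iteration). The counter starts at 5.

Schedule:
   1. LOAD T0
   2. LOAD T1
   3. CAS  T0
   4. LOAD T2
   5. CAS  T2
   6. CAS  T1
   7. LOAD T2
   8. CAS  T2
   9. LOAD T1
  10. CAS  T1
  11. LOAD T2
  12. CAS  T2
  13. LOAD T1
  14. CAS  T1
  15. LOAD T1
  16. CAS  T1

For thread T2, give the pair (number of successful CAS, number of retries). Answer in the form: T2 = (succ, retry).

1. LOAD T0 → mem=5 r[T0]=5 [LOAD]
2. LOAD T1 → mem=5 r[T1]=5 [LOAD]
3. CAS T0 → mem=6 r[T0]=5 [OK]
4. LOAD T2 → mem=6 r[T2]=6 [LOAD]
5. CAS T2 → mem=7 r[T2]=6 [OK]
6. CAS T1 → mem=7 r[T1]=5 [RETRY]
7. LOAD T2 → mem=7 r[T2]=7 [LOAD]
8. CAS T2 → mem=8 r[T2]=7 [OK]
9. LOAD T1 → mem=8 r[T1]=8 [LOAD]
10. CAS T1 → mem=9 r[T1]=8 [OK]
11. LOAD T2 → mem=9 r[T2]=9 [LOAD]
12. CAS T2 → mem=10 r[T2]=9 [OK]
13. LOAD T1 → mem=10 r[T1]=10 [LOAD]
14. CAS T1 → mem=11 r[T1]=10 [OK]
15. LOAD T1 → mem=11 r[T1]=11 [LOAD]
16. CAS T1 → mem=12 r[T1]=11 [OK]

T2 = (3, 0)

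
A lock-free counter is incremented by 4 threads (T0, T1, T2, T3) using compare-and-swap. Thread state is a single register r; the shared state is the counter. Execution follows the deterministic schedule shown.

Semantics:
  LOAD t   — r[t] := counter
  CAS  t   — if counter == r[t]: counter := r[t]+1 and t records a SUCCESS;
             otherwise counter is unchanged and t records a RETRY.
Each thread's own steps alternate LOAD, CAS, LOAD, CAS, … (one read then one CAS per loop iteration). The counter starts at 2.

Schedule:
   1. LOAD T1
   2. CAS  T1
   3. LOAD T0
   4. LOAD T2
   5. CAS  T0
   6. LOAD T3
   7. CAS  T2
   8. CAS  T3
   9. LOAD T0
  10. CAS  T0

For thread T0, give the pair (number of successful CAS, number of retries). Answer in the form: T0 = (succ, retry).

[1] T1.load  rd  (counter 2, T1.r 2)
[2] T1.cas  hit  (counter 3, T1.r 2)
[3] T0.load  rd  (counter 3, T0.r 3)
[4] T2.load  rd  (counter 3, T2.r 3)
[5] T0.cas  hit  (counter 4, T0.r 3)
[6] T3.load  rd  (counter 4, T3.r 4)
[7] T2.cas  miss  (counter 4, T2.r 3)
[8] T3.cas  hit  (counter 5, T3.r 4)
[9] T0.load  rd  (counter 5, T0.r 5)
[10] T0.cas  hit  (counter 6, T0.r 5)

T0 = (2, 0)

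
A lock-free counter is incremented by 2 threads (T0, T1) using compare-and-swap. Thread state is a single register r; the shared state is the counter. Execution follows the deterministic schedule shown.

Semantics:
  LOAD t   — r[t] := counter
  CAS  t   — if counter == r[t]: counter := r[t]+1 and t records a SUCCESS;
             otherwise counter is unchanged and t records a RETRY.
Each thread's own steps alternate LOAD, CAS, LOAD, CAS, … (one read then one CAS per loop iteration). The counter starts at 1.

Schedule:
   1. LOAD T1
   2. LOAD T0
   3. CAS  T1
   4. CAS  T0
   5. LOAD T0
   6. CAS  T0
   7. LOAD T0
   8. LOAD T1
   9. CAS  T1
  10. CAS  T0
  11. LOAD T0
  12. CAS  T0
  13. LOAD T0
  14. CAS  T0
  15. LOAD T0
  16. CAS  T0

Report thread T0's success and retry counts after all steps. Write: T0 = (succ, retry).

#1 T1 reads 1
#2 T0 reads 1
#3 T1 CAS(1→2) writes; counter now 2
#4 T0 CAS(1→2) fails; counter now 2
#5 T0 reads 2
#6 T0 CAS(2→3) writes; counter now 3
#7 T0 reads 3
#8 T1 reads 3
#9 T1 CAS(3→4) writes; counter now 4
#10 T0 CAS(3→4) fails; counter now 4
#11 T0 reads 4
#12 T0 CAS(4→5) writes; counter now 5
#13 T0 reads 5
#14 T0 CAS(5→6) writes; counter now 6
#15 T0 reads 6
#16 T0 CAS(6→7) writes; counter now 7

T0 = (4, 2)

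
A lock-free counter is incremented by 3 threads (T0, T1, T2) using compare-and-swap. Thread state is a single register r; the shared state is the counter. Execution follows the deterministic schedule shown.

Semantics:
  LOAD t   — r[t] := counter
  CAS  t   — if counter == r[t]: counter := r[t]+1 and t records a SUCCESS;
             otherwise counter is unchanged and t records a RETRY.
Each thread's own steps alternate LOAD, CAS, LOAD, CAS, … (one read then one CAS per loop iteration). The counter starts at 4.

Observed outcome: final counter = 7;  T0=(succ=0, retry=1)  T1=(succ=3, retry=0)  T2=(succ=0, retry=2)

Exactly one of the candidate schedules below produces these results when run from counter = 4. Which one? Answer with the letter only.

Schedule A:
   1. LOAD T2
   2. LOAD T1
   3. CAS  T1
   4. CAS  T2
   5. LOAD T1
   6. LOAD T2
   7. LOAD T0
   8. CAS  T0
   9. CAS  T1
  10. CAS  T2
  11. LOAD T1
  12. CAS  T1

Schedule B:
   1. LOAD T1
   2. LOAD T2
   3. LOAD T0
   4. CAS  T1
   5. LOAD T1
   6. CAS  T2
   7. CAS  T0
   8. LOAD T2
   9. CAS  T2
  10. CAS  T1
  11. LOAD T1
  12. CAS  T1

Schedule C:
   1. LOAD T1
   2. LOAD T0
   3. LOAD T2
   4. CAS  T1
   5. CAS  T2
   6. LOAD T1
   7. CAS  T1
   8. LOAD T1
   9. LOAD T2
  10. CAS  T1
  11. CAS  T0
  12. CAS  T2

C

Simulating candidate C:
1. LOAD T1 → mem=4 r[T1]=4 [LOAD]
2. LOAD T0 → mem=4 r[T0]=4 [LOAD]
3. LOAD T2 → mem=4 r[T2]=4 [LOAD]
4. CAS T1 → mem=5 r[T1]=4 [OK]
5. CAS T2 → mem=5 r[T2]=4 [RETRY]
6. LOAD T1 → mem=5 r[T1]=5 [LOAD]
7. CAS T1 → mem=6 r[T1]=5 [OK]
8. LOAD T1 → mem=6 r[T1]=6 [LOAD]
9. LOAD T2 → mem=6 r[T2]=6 [LOAD]
10. CAS T1 → mem=7 r[T1]=6 [OK]
11. CAS T0 → mem=7 r[T0]=4 [RETRY]
12. CAS T2 → mem=7 r[T2]=6 [RETRY]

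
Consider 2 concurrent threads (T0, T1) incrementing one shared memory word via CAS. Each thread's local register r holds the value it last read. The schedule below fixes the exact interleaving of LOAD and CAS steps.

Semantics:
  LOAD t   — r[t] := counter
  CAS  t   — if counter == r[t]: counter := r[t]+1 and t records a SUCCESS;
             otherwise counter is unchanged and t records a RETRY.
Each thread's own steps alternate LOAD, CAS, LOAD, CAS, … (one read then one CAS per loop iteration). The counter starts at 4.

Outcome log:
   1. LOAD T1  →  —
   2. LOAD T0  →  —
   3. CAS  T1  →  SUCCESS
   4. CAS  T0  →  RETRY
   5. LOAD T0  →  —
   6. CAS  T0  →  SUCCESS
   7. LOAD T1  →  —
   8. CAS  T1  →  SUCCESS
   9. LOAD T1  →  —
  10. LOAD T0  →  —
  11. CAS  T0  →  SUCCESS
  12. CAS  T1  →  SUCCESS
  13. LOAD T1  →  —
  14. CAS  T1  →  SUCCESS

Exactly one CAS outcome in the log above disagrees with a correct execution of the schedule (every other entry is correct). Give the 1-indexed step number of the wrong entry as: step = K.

Re-executing:
   1) LOAD T1:  M=4  r_T1=4
   2) LOAD T0:  M=4  r_T0=4
   3) CAS  T1:  M=5  r_T1=4 ✓
   4) CAS  T0:  M=5  r_T0=4 ✗
   5) LOAD T0:  M=5  r_T0=5
   6) CAS  T0:  M=6  r_T0=5 ✓
   7) LOAD T1:  M=6  r_T1=6
   8) CAS  T1:  M=7  r_T1=6 ✓
   9) LOAD T1:  M=7  r_T1=7
  10) LOAD T0:  M=7  r_T0=7
  11) CAS  T0:  M=8  r_T0=7 ✓
  12) CAS  T1:  M=8  r_T1=7 ✗
  13) LOAD T1:  M=8  r_T1=8
  14) CAS  T1:  M=9  r_T1=8 ✓
Log disagrees first at step 12.

step = 12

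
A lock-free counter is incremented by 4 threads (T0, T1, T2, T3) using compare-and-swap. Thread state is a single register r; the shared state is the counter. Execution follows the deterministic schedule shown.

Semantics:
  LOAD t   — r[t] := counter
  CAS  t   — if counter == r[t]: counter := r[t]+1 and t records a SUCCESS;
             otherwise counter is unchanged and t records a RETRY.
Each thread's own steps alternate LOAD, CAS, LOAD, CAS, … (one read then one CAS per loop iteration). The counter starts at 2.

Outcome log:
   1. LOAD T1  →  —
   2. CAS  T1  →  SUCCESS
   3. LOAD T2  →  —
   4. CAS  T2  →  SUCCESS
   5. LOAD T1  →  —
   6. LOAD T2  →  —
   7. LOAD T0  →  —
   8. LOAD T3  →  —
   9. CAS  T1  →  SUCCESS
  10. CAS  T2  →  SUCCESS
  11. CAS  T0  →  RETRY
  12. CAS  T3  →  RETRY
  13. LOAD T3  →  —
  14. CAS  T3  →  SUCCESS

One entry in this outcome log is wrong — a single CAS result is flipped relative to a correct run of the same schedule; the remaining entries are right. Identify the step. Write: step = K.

Re-executing:
   1) LOAD T1:  M=2  r_T1=2
   2) CAS  T1:  M=3  r_T1=2 ✓
   3) LOAD T2:  M=3  r_T2=3
   4) CAS  T2:  M=4  r_T2=3 ✓
   5) LOAD T1:  M=4  r_T1=4
   6) LOAD T2:  M=4  r_T2=4
   7) LOAD T0:  M=4  r_T0=4
   8) LOAD T3:  M=4  r_T3=4
   9) CAS  T1:  M=5  r_T1=4 ✓
  10) CAS  T2:  M=5  r_T2=4 ✗
  11) CAS  T0:  M=5  r_T0=4 ✗
  12) CAS  T3:  M=5  r_T3=4 ✗
  13) LOAD T3:  M=5  r_T3=5
  14) CAS  T3:  M=6  r_T3=5 ✓
Flip is step 10.

step = 10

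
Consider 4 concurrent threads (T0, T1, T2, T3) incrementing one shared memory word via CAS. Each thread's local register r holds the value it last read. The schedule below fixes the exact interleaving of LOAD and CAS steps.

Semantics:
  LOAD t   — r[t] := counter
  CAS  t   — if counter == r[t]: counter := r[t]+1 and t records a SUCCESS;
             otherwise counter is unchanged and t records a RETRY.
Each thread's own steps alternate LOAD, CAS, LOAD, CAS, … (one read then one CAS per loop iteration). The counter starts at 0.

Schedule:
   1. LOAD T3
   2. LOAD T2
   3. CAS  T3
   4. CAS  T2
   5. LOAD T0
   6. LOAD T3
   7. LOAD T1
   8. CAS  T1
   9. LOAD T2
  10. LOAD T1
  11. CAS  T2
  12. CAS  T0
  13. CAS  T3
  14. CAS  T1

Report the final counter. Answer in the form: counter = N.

counter = 3

step 1: T3 LOAD ⇒ load; ctr=0 reg=0
step 2: T2 LOAD ⇒ load; ctr=0 reg=0
step 3: T3 CAS ⇒ ok; ctr=1 reg=0
step 4: T2 CAS ⇒ retry; ctr=1 reg=0
step 5: T0 LOAD ⇒ load; ctr=1 reg=1
step 6: T3 LOAD ⇒ load; ctr=1 reg=1
step 7: T1 LOAD ⇒ load; ctr=1 reg=1
step 8: T1 CAS ⇒ ok; ctr=2 reg=1
step 9: T2 LOAD ⇒ load; ctr=2 reg=2
step 10: T1 LOAD ⇒ load; ctr=2 reg=2
step 11: T2 CAS ⇒ ok; ctr=3 reg=2
step 12: T0 CAS ⇒ retry; ctr=3 reg=1
step 13: T3 CAS ⇒ retry; ctr=3 reg=1
step 14: T1 CAS ⇒ retry; ctr=3 reg=2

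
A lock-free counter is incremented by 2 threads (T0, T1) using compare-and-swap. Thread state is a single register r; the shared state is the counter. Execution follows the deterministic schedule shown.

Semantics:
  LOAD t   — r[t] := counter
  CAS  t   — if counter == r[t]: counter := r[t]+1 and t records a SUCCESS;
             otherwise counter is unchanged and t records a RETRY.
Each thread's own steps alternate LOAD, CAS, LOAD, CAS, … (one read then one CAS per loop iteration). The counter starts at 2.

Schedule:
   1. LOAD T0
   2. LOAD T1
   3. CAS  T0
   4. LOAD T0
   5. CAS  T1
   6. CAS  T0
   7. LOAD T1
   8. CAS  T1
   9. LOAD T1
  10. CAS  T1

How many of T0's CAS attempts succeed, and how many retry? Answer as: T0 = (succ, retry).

T0 LOAD — after: cnt=2, r=2 — load
T1 LOAD — after: cnt=2, r=2 — load
T0 CAS — after: cnt=3, r=2 — ok
T0 LOAD — after: cnt=3, r=3 — load
T1 CAS — after: cnt=3, r=2 — retry
T0 CAS — after: cnt=4, r=3 — ok
T1 LOAD — after: cnt=4, r=4 — load
T1 CAS — after: cnt=5, r=4 — ok
T1 LOAD — after: cnt=5, r=5 — load
T1 CAS — after: cnt=6, r=5 — ok

T0 = (2, 0)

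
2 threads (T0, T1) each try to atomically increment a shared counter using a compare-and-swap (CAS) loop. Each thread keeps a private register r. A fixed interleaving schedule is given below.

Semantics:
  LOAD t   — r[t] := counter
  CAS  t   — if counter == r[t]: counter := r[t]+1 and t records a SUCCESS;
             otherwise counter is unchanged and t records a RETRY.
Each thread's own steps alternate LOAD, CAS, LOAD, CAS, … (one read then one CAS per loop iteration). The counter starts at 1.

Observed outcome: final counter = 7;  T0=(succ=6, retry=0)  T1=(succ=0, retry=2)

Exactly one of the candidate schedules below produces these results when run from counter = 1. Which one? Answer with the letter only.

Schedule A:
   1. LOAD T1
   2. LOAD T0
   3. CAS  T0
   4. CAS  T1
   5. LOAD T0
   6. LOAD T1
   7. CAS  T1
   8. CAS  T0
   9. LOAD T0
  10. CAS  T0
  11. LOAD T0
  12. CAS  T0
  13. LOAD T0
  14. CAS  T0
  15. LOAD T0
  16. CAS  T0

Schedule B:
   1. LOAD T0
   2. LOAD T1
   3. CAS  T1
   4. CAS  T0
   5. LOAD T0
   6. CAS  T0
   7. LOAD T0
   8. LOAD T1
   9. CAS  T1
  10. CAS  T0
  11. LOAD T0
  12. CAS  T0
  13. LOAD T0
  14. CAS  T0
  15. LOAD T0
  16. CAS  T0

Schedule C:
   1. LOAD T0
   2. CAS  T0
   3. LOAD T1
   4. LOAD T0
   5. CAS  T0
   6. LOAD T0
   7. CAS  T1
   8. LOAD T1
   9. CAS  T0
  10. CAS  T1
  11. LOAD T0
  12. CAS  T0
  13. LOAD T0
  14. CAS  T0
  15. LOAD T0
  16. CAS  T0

C

Run C:
   1) LOAD T0:  M=1  r_T0=1
   2) CAS  T0:  M=2  r_T0=1 ✓
   3) LOAD T1:  M=2  r_T1=2
   4) LOAD T0:  M=2  r_T0=2
   5) CAS  T0:  M=3  r_T0=2 ✓
   6) LOAD T0:  M=3  r_T0=3
   7) CAS  T1:  M=3  r_T1=2 ✗
   8) LOAD T1:  M=3  r_T1=3
   9) CAS  T0:  M=4  r_T0=3 ✓
  10) CAS  T1:  M=4  r_T1=3 ✗
  11) LOAD T0:  M=4  r_T0=4
  12) CAS  T0:  M=5  r_T0=4 ✓
  13) LOAD T0:  M=5  r_T0=5
  14) CAS  T0:  M=6  r_T0=5 ✓
  15) LOAD T0:  M=6  r_T0=6
  16) CAS  T0:  M=7  r_T0=6 ✓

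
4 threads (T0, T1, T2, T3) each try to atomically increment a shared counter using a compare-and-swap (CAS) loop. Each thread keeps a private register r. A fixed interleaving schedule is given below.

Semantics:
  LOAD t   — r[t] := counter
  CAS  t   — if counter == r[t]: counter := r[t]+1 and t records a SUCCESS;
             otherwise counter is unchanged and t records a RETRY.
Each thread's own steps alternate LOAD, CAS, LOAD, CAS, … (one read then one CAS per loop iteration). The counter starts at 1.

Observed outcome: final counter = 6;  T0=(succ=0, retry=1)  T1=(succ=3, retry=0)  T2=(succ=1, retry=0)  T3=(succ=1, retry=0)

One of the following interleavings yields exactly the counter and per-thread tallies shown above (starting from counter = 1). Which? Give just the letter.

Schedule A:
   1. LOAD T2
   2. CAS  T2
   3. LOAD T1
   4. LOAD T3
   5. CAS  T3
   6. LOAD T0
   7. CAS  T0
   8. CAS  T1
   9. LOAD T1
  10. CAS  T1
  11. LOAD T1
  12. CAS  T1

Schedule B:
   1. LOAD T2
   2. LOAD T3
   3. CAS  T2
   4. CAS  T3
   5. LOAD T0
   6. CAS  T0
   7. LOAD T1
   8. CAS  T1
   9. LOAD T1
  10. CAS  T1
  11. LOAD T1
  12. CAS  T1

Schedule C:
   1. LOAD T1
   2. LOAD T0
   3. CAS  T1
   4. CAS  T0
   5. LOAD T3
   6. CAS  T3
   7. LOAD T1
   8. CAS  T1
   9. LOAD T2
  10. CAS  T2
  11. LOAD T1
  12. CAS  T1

C

Run C:
#1 T1 reads 1
#2 T0 reads 1
#3 T1 CAS(1→2) writes; counter now 2
#4 T0 CAS(1→2) fails; counter now 2
#5 T3 reads 2
#6 T3 CAS(2→3) writes; counter now 3
#7 T1 reads 3
#8 T1 CAS(3→4) writes; counter now 4
#9 T2 reads 4
#10 T2 CAS(4→5) writes; counter now 5
#11 T1 reads 5
#12 T1 CAS(5→6) writes; counter now 6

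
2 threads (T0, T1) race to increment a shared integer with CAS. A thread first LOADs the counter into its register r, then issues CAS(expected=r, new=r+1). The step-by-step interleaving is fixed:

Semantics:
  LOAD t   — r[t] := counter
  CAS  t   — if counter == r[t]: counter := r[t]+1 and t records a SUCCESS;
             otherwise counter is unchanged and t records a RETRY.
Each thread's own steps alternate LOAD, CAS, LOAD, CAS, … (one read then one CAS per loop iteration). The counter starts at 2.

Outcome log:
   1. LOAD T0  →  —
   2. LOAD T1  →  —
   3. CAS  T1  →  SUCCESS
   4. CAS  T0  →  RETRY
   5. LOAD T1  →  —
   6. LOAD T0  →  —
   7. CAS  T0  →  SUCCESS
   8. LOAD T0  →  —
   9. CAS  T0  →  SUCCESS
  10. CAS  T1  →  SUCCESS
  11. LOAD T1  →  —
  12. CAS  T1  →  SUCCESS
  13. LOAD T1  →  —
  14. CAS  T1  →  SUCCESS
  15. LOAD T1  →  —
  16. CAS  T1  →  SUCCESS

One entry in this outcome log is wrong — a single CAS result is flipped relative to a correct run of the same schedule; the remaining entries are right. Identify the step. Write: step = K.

Reference trace:
T0 LOAD — after: cnt=2, r=2 — load
T1 LOAD — after: cnt=2, r=2 — load
T1 CAS — after: cnt=3, r=2 — ok
T0 CAS — after: cnt=3, r=2 — retry
T1 LOAD — after: cnt=3, r=3 — load
T0 LOAD — after: cnt=3, r=3 — load
T0 CAS — after: cnt=4, r=3 — ok
T0 LOAD — after: cnt=4, r=4 — load
T0 CAS — after: cnt=5, r=4 — ok
T1 CAS — after: cnt=5, r=3 — retry
T1 LOAD — after: cnt=5, r=5 — load
T1 CAS — after: cnt=6, r=5 — ok
T1 LOAD — after: cnt=6, r=6 — load
T1 CAS — after: cnt=7, r=6 — ok
T1 LOAD — after: cnt=7, r=7 — load
T1 CAS — after: cnt=8, r=7 — ok
Log disagrees first at step 10.

step = 10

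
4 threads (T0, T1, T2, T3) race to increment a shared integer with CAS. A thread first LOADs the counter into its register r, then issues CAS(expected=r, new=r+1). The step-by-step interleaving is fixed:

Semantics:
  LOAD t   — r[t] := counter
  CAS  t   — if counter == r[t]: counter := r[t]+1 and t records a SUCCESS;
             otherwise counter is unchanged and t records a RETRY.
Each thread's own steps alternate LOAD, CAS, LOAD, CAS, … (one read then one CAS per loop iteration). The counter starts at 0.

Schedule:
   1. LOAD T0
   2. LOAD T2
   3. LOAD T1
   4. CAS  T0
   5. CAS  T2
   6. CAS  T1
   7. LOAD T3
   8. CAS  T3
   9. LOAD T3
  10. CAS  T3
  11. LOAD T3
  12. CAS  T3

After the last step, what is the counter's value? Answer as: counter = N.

[1] T0.load  rd  (counter 0, T0.r 0)
[2] T2.load  rd  (counter 0, T2.r 0)
[3] T1.load  rd  (counter 0, T1.r 0)
[4] T0.cas  hit  (counter 1, T0.r 0)
[5] T2.cas  miss  (counter 1, T2.r 0)
[6] T1.cas  miss  (counter 1, T1.r 0)
[7] T3.load  rd  (counter 1, T3.r 1)
[8] T3.cas  hit  (counter 2, T3.r 1)
[9] T3.load  rd  (counter 2, T3.r 2)
[10] T3.cas  hit  (counter 3, T3.r 2)
[11] T3.load  rd  (counter 3, T3.r 3)
[12] T3.cas  hit  (counter 4, T3.r 3)

counter = 4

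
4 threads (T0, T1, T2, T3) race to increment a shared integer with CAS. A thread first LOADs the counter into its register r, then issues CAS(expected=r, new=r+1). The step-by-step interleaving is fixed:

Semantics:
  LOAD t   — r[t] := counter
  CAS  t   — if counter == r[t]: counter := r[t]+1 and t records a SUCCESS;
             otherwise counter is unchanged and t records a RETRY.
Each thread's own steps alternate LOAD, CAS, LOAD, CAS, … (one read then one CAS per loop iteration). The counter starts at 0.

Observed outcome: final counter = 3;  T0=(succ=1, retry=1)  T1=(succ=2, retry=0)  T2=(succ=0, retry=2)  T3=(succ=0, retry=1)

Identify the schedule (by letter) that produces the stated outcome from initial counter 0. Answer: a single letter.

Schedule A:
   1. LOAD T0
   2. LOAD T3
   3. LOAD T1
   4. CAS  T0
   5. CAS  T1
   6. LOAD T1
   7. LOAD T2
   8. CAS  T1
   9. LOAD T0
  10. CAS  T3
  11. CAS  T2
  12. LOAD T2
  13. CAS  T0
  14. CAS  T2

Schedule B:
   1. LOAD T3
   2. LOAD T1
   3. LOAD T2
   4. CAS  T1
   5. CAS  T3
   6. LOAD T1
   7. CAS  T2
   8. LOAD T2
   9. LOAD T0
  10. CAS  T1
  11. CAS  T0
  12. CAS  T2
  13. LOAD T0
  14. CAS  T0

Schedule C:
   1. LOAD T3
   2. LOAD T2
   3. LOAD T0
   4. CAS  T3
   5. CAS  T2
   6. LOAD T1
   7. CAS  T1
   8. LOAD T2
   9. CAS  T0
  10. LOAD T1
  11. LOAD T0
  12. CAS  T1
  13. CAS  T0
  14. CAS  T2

B

Run B:
   1) LOAD T3:  M=0  r_T3=0
   2) LOAD T1:  M=0  r_T1=0
   3) LOAD T2:  M=0  r_T2=0
   4) CAS  T1:  M=1  r_T1=0 ✓
   5) CAS  T3:  M=1  r_T3=0 ✗
   6) LOAD T1:  M=1  r_T1=1
   7) CAS  T2:  M=1  r_T2=0 ✗
   8) LOAD T2:  M=1  r_T2=1
   9) LOAD T0:  M=1  r_T0=1
  10) CAS  T1:  M=2  r_T1=1 ✓
  11) CAS  T0:  M=2  r_T0=1 ✗
  12) CAS  T2:  M=2  r_T2=1 ✗
  13) LOAD T0:  M=2  r_T0=2
  14) CAS  T0:  M=3  r_T0=2 ✓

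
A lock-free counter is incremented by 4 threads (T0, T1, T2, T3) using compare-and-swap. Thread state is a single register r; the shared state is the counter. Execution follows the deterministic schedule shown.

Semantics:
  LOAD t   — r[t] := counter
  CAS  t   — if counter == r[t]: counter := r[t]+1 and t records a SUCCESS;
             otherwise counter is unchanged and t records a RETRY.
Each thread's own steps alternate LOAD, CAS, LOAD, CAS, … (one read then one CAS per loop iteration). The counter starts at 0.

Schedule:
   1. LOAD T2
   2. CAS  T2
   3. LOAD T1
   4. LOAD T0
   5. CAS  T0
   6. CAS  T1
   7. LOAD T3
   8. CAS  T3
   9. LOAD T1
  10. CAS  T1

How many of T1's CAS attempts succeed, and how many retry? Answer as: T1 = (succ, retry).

#1 T2 reads 0
#2 T2 CAS(0→1) writes; counter now 1
#3 T1 reads 1
#4 T0 reads 1
#5 T0 CAS(1→2) writes; counter now 2
#6 T1 CAS(1→2) fails; counter now 2
#7 T3 reads 2
#8 T3 CAS(2→3) writes; counter now 3
#9 T1 reads 3
#10 T1 CAS(3→4) writes; counter now 4

T1 = (1, 1)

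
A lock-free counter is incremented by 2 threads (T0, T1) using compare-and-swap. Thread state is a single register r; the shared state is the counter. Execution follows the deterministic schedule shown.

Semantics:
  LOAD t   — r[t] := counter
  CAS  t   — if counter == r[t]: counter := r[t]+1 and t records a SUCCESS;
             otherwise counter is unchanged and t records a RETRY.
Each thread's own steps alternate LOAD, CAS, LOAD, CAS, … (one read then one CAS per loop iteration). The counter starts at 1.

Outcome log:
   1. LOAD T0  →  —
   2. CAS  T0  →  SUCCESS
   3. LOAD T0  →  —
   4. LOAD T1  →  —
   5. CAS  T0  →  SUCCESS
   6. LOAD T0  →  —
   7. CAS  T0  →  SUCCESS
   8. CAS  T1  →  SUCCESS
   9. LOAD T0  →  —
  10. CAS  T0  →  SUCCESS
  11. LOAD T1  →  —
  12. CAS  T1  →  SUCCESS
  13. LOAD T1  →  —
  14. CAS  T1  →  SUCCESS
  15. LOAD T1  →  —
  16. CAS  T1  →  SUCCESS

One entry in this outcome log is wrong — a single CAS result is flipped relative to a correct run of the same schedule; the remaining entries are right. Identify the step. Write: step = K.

Reference trace:
step 1: T0 LOAD ⇒ load; ctr=1 reg=1
step 2: T0 CAS ⇒ ok; ctr=2 reg=1
step 3: T0 LOAD ⇒ load; ctr=2 reg=2
step 4: T1 LOAD ⇒ load; ctr=2 reg=2
step 5: T0 CAS ⇒ ok; ctr=3 reg=2
step 6: T0 LOAD ⇒ load; ctr=3 reg=3
step 7: T0 CAS ⇒ ok; ctr=4 reg=3
step 8: T1 CAS ⇒ retry; ctr=4 reg=2
step 9: T0 LOAD ⇒ load; ctr=4 reg=4
step 10: T0 CAS ⇒ ok; ctr=5 reg=4
step 11: T1 LOAD ⇒ load; ctr=5 reg=5
step 12: T1 CAS ⇒ ok; ctr=6 reg=5
step 13: T1 LOAD ⇒ load; ctr=6 reg=6
step 14: T1 CAS ⇒ ok; ctr=7 reg=6
step 15: T1 LOAD ⇒ load; ctr=7 reg=7
step 16: T1 CAS ⇒ ok; ctr=8 reg=7
Mismatch at 8.

step = 8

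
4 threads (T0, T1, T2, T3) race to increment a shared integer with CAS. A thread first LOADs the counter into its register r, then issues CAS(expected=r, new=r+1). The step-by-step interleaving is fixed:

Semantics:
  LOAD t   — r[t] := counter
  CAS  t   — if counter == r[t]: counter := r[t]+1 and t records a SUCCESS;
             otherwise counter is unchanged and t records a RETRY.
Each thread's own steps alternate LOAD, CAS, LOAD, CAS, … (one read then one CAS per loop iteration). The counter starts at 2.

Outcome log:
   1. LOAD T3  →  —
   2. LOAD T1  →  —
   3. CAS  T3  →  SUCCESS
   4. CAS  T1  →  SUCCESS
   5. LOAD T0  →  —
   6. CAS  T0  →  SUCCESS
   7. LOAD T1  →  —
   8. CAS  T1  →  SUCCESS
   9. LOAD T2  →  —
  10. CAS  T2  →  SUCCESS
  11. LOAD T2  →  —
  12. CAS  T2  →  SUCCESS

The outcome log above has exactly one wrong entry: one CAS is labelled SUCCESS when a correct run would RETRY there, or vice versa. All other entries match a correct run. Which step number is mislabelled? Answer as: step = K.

Correct run:
T3 LOAD — after: cnt=2, r=2 — load
T1 LOAD — after: cnt=2, r=2 — load
T3 CAS — after: cnt=3, r=2 — ok
T1 CAS — after: cnt=3, r=2 — retry
T0 LOAD — after: cnt=3, r=3 — load
T0 CAS — after: cnt=4, r=3 — ok
T1 LOAD — after: cnt=4, r=4 — load
T1 CAS — after: cnt=5, r=4 — ok
T2 LOAD — after: cnt=5, r=5 — load
T2 CAS — after: cnt=6, r=5 — ok
T2 LOAD — after: cnt=6, r=6 — load
T2 CAS — after: cnt=7, r=6 — ok
Flip is step 4.

step = 4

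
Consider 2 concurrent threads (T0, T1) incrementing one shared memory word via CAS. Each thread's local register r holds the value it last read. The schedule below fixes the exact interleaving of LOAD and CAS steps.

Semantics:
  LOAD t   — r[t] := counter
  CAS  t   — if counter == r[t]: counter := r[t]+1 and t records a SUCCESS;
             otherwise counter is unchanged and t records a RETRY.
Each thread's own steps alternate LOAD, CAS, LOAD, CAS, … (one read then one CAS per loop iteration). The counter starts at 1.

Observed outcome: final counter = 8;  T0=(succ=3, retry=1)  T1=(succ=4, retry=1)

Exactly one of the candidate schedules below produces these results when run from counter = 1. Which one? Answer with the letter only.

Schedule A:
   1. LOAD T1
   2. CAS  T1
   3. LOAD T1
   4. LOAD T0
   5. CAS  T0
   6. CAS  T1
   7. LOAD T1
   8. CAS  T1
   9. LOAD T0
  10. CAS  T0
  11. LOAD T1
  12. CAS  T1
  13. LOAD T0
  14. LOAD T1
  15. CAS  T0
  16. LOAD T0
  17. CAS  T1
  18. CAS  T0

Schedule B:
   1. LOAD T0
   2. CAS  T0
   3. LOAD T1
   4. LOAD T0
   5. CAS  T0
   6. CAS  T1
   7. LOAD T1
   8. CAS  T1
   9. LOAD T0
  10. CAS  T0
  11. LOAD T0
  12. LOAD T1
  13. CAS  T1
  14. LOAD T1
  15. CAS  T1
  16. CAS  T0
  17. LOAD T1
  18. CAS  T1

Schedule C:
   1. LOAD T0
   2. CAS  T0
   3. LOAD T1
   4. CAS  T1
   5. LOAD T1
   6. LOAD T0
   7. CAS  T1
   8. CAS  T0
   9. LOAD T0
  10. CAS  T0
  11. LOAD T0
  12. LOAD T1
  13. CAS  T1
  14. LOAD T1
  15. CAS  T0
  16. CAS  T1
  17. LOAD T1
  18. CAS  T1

Run B:
[1] T0.load  rd  (counter 1, T0.r 1)
[2] T0.cas  hit  (counter 2, T0.r 1)
[3] T1.load  rd  (counter 2, T1.r 2)
[4] T0.load  rd  (counter 2, T0.r 2)
[5] T0.cas  hit  (counter 3, T0.r 2)
[6] T1.cas  miss  (counter 3, T1.r 2)
[7] T1.load  rd  (counter 3, T1.r 3)
[8] T1.cas  hit  (counter 4, T1.r 3)
[9] T0.load  rd  (counter 4, T0.r 4)
[10] T0.cas  hit  (counter 5, T0.r 4)
[11] T0.load  rd  (counter 5, T0.r 5)
[12] T1.load  rd  (counter 5, T1.r 5)
[13] T1.cas  hit  (counter 6, T1.r 5)
[14] T1.load  rd  (counter 6, T1.r 6)
[15] T1.cas  hit  (counter 7, T1.r 6)
[16] T0.cas  miss  (counter 7, T0.r 5)
[17] T1.load  rd  (counter 7, T1.r 7)
[18] T1.cas  hit  (counter 8, T1.r 7)

B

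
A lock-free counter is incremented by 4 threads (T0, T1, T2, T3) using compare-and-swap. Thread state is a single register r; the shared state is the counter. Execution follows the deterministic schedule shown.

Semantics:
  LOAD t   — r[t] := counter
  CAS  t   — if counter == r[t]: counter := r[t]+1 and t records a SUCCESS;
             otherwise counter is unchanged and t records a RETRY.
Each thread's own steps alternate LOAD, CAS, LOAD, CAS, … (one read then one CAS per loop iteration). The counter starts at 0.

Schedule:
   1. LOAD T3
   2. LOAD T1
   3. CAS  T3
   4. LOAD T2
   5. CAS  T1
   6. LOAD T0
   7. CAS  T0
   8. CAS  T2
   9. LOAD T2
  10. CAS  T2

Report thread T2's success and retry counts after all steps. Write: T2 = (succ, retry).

[1] T3.load  rd  (counter 0, T3.r 0)
[2] T1.load  rd  (counter 0, T1.r 0)
[3] T3.cas  hit  (counter 1, T3.r 0)
[4] T2.load  rd  (counter 1, T2.r 1)
[5] T1.cas  miss  (counter 1, T1.r 0)
[6] T0.load  rd  (counter 1, T0.r 1)
[7] T0.cas  hit  (counter 2, T0.r 1)
[8] T2.cas  miss  (counter 2, T2.r 1)
[9] T2.load  rd  (counter 2, T2.r 2)
[10] T2.cas  hit  (counter 3, T2.r 2)

T2 = (1, 1)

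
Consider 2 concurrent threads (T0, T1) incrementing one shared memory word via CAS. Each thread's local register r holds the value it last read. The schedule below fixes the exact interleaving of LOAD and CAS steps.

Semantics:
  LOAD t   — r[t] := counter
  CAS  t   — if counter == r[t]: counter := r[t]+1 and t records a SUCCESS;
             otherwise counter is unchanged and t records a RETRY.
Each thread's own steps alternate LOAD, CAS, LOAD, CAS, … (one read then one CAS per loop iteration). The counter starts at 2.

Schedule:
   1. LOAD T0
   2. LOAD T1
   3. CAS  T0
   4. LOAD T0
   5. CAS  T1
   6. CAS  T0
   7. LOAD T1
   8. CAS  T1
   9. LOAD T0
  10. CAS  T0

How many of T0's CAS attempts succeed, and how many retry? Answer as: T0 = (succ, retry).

step 1: T0 LOAD ⇒ load; ctr=2 reg=2
step 2: T1 LOAD ⇒ load; ctr=2 reg=2
step 3: T0 CAS ⇒ ok; ctr=3 reg=2
step 4: T0 LOAD ⇒ load; ctr=3 reg=3
step 5: T1 CAS ⇒ retry; ctr=3 reg=2
step 6: T0 CAS ⇒ ok; ctr=4 reg=3
step 7: T1 LOAD ⇒ load; ctr=4 reg=4
step 8: T1 CAS ⇒ ok; ctr=5 reg=4
step 9: T0 LOAD ⇒ load; ctr=5 reg=5
step 10: T0 CAS ⇒ ok; ctr=6 reg=5

T0 = (3, 0)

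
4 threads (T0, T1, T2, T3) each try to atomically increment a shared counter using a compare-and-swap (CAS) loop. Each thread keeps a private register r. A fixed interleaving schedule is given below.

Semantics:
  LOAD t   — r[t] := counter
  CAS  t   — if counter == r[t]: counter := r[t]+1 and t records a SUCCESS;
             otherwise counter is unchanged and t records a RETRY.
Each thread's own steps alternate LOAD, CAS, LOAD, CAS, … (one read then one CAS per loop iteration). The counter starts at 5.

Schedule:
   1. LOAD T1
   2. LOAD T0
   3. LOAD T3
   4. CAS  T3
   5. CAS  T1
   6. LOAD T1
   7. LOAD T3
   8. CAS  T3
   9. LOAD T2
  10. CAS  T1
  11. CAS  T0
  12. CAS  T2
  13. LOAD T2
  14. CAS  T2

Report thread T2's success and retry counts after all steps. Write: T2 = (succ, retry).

1. LOAD T1 → mem=5 r[T1]=5 [LOAD]
2. LOAD T0 → mem=5 r[T0]=5 [LOAD]
3. LOAD T3 → mem=5 r[T3]=5 [LOAD]
4. CAS T3 → mem=6 r[T3]=5 [OK]
5. CAS T1 → mem=6 r[T1]=5 [RETRY]
6. LOAD T1 → mem=6 r[T1]=6 [LOAD]
7. LOAD T3 → mem=6 r[T3]=6 [LOAD]
8. CAS T3 → mem=7 r[T3]=6 [OK]
9. LOAD T2 → mem=7 r[T2]=7 [LOAD]
10. CAS T1 → mem=7 r[T1]=6 [RETRY]
11. CAS T0 → mem=7 r[T0]=5 [RETRY]
12. CAS T2 → mem=8 r[T2]=7 [OK]
13. LOAD T2 → mem=8 r[T2]=8 [LOAD]
14. CAS T2 → mem=9 r[T2]=8 [OK]

T2 = (2, 0)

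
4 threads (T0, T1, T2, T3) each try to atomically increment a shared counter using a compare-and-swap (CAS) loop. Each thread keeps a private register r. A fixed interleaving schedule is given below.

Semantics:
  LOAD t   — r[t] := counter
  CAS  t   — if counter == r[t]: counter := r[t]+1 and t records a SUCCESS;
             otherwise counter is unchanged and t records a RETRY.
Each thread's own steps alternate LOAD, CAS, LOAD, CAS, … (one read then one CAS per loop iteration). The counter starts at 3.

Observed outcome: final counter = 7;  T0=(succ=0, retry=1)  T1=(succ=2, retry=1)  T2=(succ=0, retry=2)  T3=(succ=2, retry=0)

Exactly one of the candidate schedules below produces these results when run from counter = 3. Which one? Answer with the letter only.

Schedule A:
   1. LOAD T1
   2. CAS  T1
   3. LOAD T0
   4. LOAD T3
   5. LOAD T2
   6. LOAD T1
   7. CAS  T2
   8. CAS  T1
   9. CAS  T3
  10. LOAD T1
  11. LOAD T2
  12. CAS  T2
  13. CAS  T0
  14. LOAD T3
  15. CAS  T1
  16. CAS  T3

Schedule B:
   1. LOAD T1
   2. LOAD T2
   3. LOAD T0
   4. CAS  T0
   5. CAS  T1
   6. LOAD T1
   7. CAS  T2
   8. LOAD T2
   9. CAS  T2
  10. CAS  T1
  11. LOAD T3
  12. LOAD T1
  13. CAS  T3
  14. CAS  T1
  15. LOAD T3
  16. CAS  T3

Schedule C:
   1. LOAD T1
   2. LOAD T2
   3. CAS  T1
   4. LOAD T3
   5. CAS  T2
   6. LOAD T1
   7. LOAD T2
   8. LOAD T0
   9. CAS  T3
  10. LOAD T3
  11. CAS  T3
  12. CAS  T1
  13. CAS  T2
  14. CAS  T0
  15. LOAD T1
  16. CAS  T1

Simulating candidate C:
[1] T1.load  rd  (counter 3, T1.r 3)
[2] T2.load  rd  (counter 3, T2.r 3)
[3] T1.cas  hit  (counter 4, T1.r 3)
[4] T3.load  rd  (counter 4, T3.r 4)
[5] T2.cas  miss  (counter 4, T2.r 3)
[6] T1.load  rd  (counter 4, T1.r 4)
[7] T2.load  rd  (counter 4, T2.r 4)
[8] T0.load  rd  (counter 4, T0.r 4)
[9] T3.cas  hit  (counter 5, T3.r 4)
[10] T3.load  rd  (counter 5, T3.r 5)
[11] T3.cas  hit  (counter 6, T3.r 5)
[12] T1.cas  miss  (counter 6, T1.r 4)
[13] T2.cas  miss  (counter 6, T2.r 4)
[14] T0.cas  miss  (counter 6, T0.r 4)
[15] T1.load  rd  (counter 6, T1.r 6)
[16] T1.cas  hit  (counter 7, T1.r 6)

C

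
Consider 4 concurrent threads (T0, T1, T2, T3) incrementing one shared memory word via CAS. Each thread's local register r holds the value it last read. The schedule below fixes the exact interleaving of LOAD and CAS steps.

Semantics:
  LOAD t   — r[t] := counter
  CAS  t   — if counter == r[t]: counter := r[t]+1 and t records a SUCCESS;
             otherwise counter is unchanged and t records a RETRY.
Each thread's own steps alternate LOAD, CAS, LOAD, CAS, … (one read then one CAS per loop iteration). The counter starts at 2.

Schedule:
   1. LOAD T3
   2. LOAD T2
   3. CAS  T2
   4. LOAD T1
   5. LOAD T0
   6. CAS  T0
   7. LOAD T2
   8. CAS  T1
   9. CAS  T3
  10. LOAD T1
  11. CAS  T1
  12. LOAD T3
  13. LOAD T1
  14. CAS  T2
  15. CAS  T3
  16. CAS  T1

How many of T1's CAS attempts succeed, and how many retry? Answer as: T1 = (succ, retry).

#1 T3 reads 2
#2 T2 reads 2
#3 T2 CAS(2→3) writes; counter now 3
#4 T1 reads 3
#5 T0 reads 3
#6 T0 CAS(3→4) writes; counter now 4
#7 T2 reads 4
#8 T1 CAS(3→4) fails; counter now 4
#9 T3 CAS(2→3) fails; counter now 4
#10 T1 reads 4
#11 T1 CAS(4→5) writes; counter now 5
#12 T3 reads 5
#13 T1 reads 5
#14 T2 CAS(4→5) fails; counter now 5
#15 T3 CAS(5→6) writes; counter now 6
#16 T1 CAS(5→6) fails; counter now 6

T1 = (1, 2)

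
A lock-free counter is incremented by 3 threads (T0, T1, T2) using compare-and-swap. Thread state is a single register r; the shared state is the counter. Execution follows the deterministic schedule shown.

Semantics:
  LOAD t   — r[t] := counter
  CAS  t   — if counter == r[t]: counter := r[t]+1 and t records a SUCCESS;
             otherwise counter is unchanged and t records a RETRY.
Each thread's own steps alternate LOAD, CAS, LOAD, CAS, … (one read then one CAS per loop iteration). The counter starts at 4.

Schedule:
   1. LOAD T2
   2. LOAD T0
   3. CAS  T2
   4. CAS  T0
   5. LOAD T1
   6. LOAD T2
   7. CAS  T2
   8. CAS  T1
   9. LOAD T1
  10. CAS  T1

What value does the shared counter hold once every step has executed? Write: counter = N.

#1 T2 reads 4
#2 T0 reads 4
#3 T2 CAS(4→5) writes; counter now 5
#4 T0 CAS(4→5) fails; counter now 5
#5 T1 reads 5
#6 T2 reads 5
#7 T2 CAS(5→6) writes; counter now 6
#8 T1 CAS(5→6) fails; counter now 6
#9 T1 reads 6
#10 T1 CAS(6→7) writes; counter now 7

counter = 7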